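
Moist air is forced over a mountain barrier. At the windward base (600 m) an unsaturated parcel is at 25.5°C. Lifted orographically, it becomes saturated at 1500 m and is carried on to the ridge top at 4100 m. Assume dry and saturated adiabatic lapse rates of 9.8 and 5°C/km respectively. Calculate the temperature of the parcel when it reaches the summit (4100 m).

3.68°C

Dry to 1500 m: -9.8 × 0.9 km = -8.82°C, so T = 16.68°C.
Saturated to 4100 m: -5 × 2.6 km = -13°C, so T = 3.68°C.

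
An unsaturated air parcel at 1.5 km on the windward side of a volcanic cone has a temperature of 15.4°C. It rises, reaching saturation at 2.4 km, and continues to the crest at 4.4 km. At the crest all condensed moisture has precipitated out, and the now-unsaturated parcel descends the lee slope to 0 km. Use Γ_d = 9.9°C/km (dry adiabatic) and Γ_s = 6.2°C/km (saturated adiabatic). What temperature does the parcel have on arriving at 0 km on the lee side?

From 1500 m to 2400 m (dry): cools by 9.9 × 0.9 = 8.91°C, giving 6.49°C.
From 2400 m to 4400 m (saturated): cools by 6.2 × 2 = 12.4°C, giving -5.91°C.
From 4400 m to 0 m (dry descent): warms by 9.9 × 4.4 = 43.56°C, giving 37.65°C.

37.65°C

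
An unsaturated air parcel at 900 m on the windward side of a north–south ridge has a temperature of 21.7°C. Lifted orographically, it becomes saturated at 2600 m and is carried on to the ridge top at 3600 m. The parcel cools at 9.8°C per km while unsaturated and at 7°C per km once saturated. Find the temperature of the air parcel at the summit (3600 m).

From 900 m to 2600 m (dry): cools by 9.8 × 1.7 = 16.66°C, giving 5.04°C.
From 2600 m to 3600 m (saturated): cools by 7 × 1 = 7°C, giving -1.96°C.

-1.96°C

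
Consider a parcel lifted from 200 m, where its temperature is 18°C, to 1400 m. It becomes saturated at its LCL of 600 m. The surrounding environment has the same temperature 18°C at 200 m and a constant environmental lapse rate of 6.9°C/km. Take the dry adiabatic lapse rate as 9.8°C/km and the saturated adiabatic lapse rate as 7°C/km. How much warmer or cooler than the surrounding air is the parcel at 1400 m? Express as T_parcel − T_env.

-1.24°C (parcel cooler than environment)

Parcel:
  Dry to 600 m: -9.8 × 0.4 km = -3.92°C, so T = 14.08°C.
  Saturated to 1400 m: -7 × 0.8 km = -5.6°C, so T = 8.48°C.
Environment:
  Environment to 1400 m: -6.9 × 1.2 km = -8.28°C, so T = 9.72°C.
T_parcel − T_env = 8.48 − 9.72 = -1.24°C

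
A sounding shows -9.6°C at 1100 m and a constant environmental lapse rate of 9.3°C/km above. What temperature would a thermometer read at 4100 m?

1100–4100 m, environmental: Δz = 3 km ⇒ ΔT = -27.9°C; T = -37.5°C

-37.5°C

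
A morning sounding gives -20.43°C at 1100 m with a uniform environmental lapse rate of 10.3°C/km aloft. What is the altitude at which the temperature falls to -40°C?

Height above start = (-20.43 − (-40)) / 10.3 = 1.9 km
Altitude = 1100 m + 1900 m = 3000 m

3000 m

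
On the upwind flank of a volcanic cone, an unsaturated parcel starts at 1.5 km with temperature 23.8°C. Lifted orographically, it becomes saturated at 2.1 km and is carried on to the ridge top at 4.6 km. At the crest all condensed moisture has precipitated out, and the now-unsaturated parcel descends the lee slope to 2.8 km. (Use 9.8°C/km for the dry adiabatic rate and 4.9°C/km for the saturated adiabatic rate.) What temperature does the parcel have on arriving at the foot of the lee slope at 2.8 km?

23.31°C

From 1500 m to 2100 m (dry): cools by 9.8 × 0.6 = 5.88°C, giving 17.92°C.
From 2100 m to 4600 m (saturated): cools by 4.9 × 2.5 = 12.25°C, giving 5.67°C.
From 4600 m to 2800 m (dry descent): warms by 9.8 × 1.8 = 17.64°C, giving 23.31°C.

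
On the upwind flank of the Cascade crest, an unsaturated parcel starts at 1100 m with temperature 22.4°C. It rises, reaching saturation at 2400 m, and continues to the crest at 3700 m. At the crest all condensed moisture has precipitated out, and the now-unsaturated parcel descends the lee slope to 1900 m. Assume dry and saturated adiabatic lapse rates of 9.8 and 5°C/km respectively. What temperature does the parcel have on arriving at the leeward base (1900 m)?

20.8°C

1100–2400 m, dry: Δz = 1.3 km ⇒ ΔT = -12.74°C; T = 9.66°C
2400–3700 m, saturated: Δz = 1.3 km ⇒ ΔT = -6.5°C; T = 3.16°C
3700–1900 m, dry descent: Δz = 1.8 km ⇒ ΔT = +17.64°C; T = 20.8°C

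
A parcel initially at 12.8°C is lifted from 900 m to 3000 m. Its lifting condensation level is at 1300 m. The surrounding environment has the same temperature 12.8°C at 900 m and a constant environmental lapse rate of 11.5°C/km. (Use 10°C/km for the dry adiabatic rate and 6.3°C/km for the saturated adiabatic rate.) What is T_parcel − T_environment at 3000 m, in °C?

Parcel:
  From 900 m to 1300 m (dry): cools by 10 × 0.4 = 4°C, giving 8.8°C.
  From 1300 m to 3000 m (saturated): cools by 6.3 × 1.7 = 10.71°C, giving -1.91°C.
Environment:
  From 900 m to 3000 m (environment): cools by 11.5 × 2.1 = 24.15°C, giving -11.35°C.
T_parcel − T_env = -1.91 − (-11.35) = +9.44°C

+9.44°C (parcel warmer than environment)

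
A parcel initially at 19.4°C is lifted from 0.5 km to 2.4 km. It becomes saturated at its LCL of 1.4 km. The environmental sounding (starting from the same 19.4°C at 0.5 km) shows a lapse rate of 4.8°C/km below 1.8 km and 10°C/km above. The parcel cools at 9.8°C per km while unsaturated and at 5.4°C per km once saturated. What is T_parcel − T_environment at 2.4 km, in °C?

-1.98°C (parcel cooler than environment)

Parcel:
  500–1400 m, dry: Δz = 0.9 km ⇒ ΔT = -8.82°C; T = 10.58°C
  1400–2400 m, saturated: Δz = 1 km ⇒ ΔT = -5.4°C; T = 5.18°C
Environment:
  500–1800 m, environment, lower layer: Δz = 1.3 km ⇒ ΔT = -6.24°C; T = 13.16°C
  1800–2400 m, environment, upper layer: Δz = 0.6 km ⇒ ΔT = -6°C; T = 7.16°C
T_parcel − T_env = 5.18 − 7.16 = -1.98°C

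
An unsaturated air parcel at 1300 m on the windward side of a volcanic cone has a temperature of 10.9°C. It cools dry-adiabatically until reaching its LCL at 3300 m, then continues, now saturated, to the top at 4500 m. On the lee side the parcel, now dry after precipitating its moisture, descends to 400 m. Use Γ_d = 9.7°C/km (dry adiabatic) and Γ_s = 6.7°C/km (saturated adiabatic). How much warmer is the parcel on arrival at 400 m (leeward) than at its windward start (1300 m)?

1300 → 3300 m (dry, 9.7°C/km): ΔT = -9.7 × 2 = -19.4°C → T = -8.5°C
3300 → 4500 m (saturated, 6.7°C/km): ΔT = -6.7 × 1.2 = -8.04°C → T = -16.54°C
4500 → 400 m (dry descent, 9.7°C/km): ΔT = +9.7 × 4.1 = +39.77°C → T = 23.23°C
Net change vs windward start: 23.23 − 10.9 = +12.33°C

+12.33°C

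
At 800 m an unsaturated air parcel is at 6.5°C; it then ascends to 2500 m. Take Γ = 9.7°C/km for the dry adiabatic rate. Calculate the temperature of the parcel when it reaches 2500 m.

Dry adiabatic to 2500 m: -9.7 × 1.7 km = -16.49°C, so T = -9.99°C.

-9.99°C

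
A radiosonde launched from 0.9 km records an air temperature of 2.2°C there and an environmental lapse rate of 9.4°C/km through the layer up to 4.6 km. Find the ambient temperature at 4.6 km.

-32.58°C

From 900 m to 4600 m (environmental): cools by 9.4 × 3.7 = 34.78°C, giving -32.58°C.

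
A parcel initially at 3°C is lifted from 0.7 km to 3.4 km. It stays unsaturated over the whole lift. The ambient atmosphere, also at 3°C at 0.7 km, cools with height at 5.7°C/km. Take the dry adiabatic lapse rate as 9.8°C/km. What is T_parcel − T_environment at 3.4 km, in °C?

-11.07°C (parcel cooler than environment)

Parcel:
  700 → 3400 m (dry, 9.8°C/km): ΔT = -9.8 × 2.7 = -26.46°C → T = -23.46°C
Environment:
  700 → 3400 m (environment, 5.7°C/km): ΔT = -5.7 × 2.7 = -15.39°C → T = -12.39°C
T_parcel − T_env = -23.46 − (-12.39) = -11.07°C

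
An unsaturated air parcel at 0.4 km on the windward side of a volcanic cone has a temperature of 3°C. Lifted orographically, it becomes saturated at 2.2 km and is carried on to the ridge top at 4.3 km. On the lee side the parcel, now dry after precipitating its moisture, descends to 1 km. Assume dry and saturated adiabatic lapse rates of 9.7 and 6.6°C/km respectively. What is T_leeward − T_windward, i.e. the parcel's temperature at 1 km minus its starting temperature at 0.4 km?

+0.69°C

Dry to 2200 m: -9.7 × 1.8 km = -17.46°C, so T = -14.46°C.
Saturated to 4300 m: -6.6 × 2.1 km = -13.86°C, so T = -28.32°C.
Dry descent to 1000 m: +9.7 × 3.3 km = +32.01°C, so T = 3.69°C.
Net change vs windward start: 3.69 − 3 = +0.69°C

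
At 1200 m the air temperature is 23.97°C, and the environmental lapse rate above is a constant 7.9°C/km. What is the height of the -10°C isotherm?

5500 m

Height above start = (23.97 − (-10)) / 7.9 = 4.3 km
Altitude = 1200 m + 4300 m = 5500 m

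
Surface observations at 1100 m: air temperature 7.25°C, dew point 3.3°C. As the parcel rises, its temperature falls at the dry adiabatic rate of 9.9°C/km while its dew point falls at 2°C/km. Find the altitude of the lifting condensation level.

1600 m

T and T_d converge at 9.9 − 2 = 7.9°C per km
Height above start = (7.25 − 3.3) / 7.9 = 0.5 km
LCL altitude = 1100 m + 500 m = 1600 m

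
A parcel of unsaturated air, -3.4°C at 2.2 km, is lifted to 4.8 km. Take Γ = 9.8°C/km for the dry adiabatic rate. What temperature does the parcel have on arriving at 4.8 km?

-28.88°C

Dry adiabatic to 4800 m: -9.8 × 2.6 km = -25.48°C, so T = -28.88°C.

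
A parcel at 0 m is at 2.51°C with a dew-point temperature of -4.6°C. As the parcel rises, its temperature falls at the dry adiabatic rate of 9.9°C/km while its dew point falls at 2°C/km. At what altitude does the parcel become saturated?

T and T_d converge at 9.9 − 2 = 7.9°C per km
Height above start = (2.51 − (-4.6)) / 7.9 = 0.9 km
LCL altitude = 0 m + 900 m = 900 m

900 m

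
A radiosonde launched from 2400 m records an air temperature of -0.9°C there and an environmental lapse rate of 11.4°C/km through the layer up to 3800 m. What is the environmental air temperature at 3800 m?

2400 → 3800 m (environmental, 11.4°C/km): ΔT = -11.4 × 1.4 = -15.96°C → T = -16.86°C

-16.86°C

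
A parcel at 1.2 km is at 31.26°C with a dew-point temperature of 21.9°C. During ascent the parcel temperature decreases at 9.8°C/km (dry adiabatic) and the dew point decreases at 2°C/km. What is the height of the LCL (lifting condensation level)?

T and T_d converge at 9.8 − 2 = 7.8°C per km
Height above start = (31.26 − 21.9) / 7.8 = 1.2 km
LCL altitude = 1200 m + 1200 m = 2400 m

2.4 km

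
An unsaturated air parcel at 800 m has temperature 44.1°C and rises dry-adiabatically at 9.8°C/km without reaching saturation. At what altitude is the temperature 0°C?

Height above start = (44.1 − 0) / 9.8 = 4.5 km
Altitude = 800 m + 4500 m = 5300 m

5300 m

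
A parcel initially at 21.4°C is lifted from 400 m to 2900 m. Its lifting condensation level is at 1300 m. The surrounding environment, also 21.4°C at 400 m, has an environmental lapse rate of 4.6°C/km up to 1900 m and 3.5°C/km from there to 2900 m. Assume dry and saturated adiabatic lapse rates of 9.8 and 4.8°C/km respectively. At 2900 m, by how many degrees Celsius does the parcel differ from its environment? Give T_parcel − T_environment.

Parcel:
  400–1300 m, dry: Δz = 0.9 km ⇒ ΔT = -8.82°C; T = 12.58°C
  1300–2900 m, saturated: Δz = 1.6 km ⇒ ΔT = -7.68°C; T = 4.9°C
Environment:
  400–1900 m, environment, lower layer: Δz = 1.5 km ⇒ ΔT = -6.9°C; T = 14.5°C
  1900–2900 m, environment, upper layer: Δz = 1 km ⇒ ΔT = -3.5°C; T = 11°C
T_parcel − T_env = 4.9 − 11 = -6.1°C

-6.1°C (parcel cooler than environment)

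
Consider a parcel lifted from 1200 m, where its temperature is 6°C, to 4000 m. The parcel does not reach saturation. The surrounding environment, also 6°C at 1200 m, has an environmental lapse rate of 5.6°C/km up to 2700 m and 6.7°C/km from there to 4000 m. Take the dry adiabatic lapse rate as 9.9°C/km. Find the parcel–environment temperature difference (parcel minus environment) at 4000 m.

-10.61°C (parcel cooler than environment)

Parcel:
  Dry to 4000 m: -9.9 × 2.8 km = -27.72°C, so T = -21.72°C.
Environment:
  Environment, lower layer to 2700 m: -5.6 × 1.5 km = -8.4°C, so T = -2.4°C.
  Environment, upper layer to 4000 m: -6.7 × 1.3 km = -8.71°C, so T = -11.11°C.
T_parcel − T_env = -21.72 − (-11.11) = -10.61°C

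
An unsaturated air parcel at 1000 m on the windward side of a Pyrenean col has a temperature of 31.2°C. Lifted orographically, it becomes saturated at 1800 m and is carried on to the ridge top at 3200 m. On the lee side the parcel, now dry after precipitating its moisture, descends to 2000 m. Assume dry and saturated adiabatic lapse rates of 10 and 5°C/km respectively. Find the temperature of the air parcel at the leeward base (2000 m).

1000–1800 m, dry: Δz = 0.8 km ⇒ ΔT = -8°C; T = 23.2°C
1800–3200 m, saturated: Δz = 1.4 km ⇒ ΔT = -7°C; T = 16.2°C
3200–2000 m, dry descent: Δz = 1.2 km ⇒ ΔT = +12°C; T = 28.2°C

28.2°C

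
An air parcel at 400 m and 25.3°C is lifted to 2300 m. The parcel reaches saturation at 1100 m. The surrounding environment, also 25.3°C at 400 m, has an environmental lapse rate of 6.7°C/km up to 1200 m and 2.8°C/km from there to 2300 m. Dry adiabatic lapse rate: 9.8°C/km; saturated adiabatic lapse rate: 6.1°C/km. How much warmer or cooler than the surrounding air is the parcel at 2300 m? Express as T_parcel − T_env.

-5.74°C (parcel cooler than environment)

Parcel:
  400 → 1100 m (dry, 9.8°C/km): ΔT = -9.8 × 0.7 = -6.86°C → T = 18.44°C
  1100 → 2300 m (saturated, 6.1°C/km): ΔT = -6.1 × 1.2 = -7.32°C → T = 11.12°C
Environment:
  400 → 1200 m (environment, lower layer, 6.7°C/km): ΔT = -6.7 × 0.8 = -5.36°C → T = 19.94°C
  1200 → 2300 m (environment, upper layer, 2.8°C/km): ΔT = -2.8 × 1.1 = -3.08°C → T = 16.86°C
T_parcel − T_env = 11.12 − 16.86 = -5.74°C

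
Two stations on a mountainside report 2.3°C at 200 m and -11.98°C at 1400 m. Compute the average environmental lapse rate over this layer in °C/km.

Γ = −ΔT/Δz = (2.3 − (-11.98)) / (1400 − 200) m
  = 14.28°C / 1.2 km = 11.9°C/km

11.9°C/km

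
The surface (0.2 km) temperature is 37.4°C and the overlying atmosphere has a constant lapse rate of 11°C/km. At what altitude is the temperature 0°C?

Height above start = (37.4 − 0) / 11 = 3.4 km
Altitude = 200 m + 3400 m = 3600 m

3.6 km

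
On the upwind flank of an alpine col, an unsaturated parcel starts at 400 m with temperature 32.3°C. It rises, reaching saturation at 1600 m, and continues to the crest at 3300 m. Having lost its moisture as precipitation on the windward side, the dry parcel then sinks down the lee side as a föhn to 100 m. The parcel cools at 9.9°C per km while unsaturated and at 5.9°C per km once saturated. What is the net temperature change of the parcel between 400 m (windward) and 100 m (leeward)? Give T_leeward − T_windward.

400 → 1600 m (dry, 9.9°C/km): ΔT = -9.9 × 1.2 = -11.88°C → T = 20.42°C
1600 → 3300 m (saturated, 5.9°C/km): ΔT = -5.9 × 1.7 = -10.03°C → T = 10.39°C
3300 → 100 m (dry descent, 9.9°C/km): ΔT = +9.9 × 3.2 = +31.68°C → T = 42.07°C
Net change vs windward start: 42.07 − 32.3 = +9.77°C

+9.77°C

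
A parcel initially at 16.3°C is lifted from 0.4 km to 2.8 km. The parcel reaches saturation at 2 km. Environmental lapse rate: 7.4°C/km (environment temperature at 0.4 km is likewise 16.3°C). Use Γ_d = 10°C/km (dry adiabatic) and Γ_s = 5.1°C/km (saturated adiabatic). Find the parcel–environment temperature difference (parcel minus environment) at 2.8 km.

-2.32°C (parcel cooler than environment)

Parcel:
  400 → 2000 m (dry, 10°C/km): ΔT = -10 × 1.6 = -16°C → T = 0.3°C
  2000 → 2800 m (saturated, 5.1°C/km): ΔT = -5.1 × 0.8 = -4.08°C → T = -3.78°C
Environment:
  400 → 2800 m (environment, 7.4°C/km): ΔT = -7.4 × 2.4 = -17.76°C → T = -1.46°C
T_parcel − T_env = -3.78 − (-1.46) = -2.32°C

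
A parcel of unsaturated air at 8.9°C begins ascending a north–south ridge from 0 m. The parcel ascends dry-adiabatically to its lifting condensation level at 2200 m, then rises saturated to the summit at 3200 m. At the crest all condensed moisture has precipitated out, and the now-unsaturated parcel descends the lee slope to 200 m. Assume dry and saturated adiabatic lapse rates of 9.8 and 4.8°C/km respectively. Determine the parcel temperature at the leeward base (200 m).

11.94°C

0–2200 m, dry: Δz = 2.2 km ⇒ ΔT = -21.56°C; T = -12.66°C
2200–3200 m, saturated: Δz = 1 km ⇒ ΔT = -4.8°C; T = -17.46°C
3200–200 m, dry descent: Δz = 3 km ⇒ ΔT = +29.4°C; T = 11.94°C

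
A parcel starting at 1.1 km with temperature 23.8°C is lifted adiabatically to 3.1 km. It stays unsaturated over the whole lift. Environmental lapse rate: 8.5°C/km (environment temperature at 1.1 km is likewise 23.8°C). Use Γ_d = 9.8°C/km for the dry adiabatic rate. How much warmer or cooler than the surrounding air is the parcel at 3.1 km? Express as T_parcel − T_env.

-2.6°C (parcel cooler than environment)

Parcel:
  Dry to 3100 m: -9.8 × 2 km = -19.6°C, so T = 4.2°C.
Environment:
  Environment to 3100 m: -8.5 × 2 km = -17°C, so T = 6.8°C.
T_parcel − T_env = 4.2 − 6.8 = -2.6°C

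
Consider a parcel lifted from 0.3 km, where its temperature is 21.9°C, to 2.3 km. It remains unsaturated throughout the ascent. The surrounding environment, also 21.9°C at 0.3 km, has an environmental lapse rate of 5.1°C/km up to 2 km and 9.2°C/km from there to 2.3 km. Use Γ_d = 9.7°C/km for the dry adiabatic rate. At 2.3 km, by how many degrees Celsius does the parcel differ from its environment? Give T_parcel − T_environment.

Parcel:
  300–2300 m, dry: Δz = 2 km ⇒ ΔT = -19.4°C; T = 2.5°C
Environment:
  300–2000 m, environment, lower layer: Δz = 1.7 km ⇒ ΔT = -8.67°C; T = 13.23°C
  2000–2300 m, environment, upper layer: Δz = 0.3 km ⇒ ΔT = -2.76°C; T = 10.47°C
T_parcel − T_env = 2.5 − 10.47 = -7.97°C

-7.97°C (parcel cooler than environment)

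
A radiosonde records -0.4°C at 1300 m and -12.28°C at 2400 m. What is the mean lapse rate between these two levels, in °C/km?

10.8°C/km

Γ = −ΔT/Δz = (-0.4 − (-12.28)) / (2400 − 1300) m
  = 11.88°C / 1.1 km = 10.8°C/km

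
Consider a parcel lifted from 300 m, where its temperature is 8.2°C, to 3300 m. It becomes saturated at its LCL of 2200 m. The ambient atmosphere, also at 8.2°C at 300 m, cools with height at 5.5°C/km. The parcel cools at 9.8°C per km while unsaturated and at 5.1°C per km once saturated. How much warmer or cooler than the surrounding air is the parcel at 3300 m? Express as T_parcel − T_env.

-7.73°C (parcel cooler than environment)

Parcel:
  300–2200 m, dry: Δz = 1.9 km ⇒ ΔT = -18.62°C; T = -10.42°C
  2200–3300 m, saturated: Δz = 1.1 km ⇒ ΔT = -5.61°C; T = -16.03°C
Environment:
  300–3300 m, environment: Δz = 3 km ⇒ ΔT = -16.5°C; T = -8.3°C
T_parcel − T_env = -16.03 − (-8.3) = -7.73°C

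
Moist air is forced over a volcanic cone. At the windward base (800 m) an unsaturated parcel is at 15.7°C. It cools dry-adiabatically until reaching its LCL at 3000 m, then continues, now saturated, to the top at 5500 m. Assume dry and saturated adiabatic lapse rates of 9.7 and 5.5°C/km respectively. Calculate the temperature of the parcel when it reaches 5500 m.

800 → 3000 m (dry, 9.7°C/km): ΔT = -9.7 × 2.2 = -21.34°C → T = -5.64°C
3000 → 5500 m (saturated, 5.5°C/km): ΔT = -5.5 × 2.5 = -13.75°C → T = -19.39°C

-19.39°C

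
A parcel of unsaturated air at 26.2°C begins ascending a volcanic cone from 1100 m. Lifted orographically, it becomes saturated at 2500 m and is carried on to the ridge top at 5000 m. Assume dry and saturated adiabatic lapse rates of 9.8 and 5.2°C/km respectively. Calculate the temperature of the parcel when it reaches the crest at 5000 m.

-0.52°C

Dry to 2500 m: -9.8 × 1.4 km = -13.72°C, so T = 12.48°C.
Saturated to 5000 m: -5.2 × 2.5 km = -13°C, so T = -0.52°C.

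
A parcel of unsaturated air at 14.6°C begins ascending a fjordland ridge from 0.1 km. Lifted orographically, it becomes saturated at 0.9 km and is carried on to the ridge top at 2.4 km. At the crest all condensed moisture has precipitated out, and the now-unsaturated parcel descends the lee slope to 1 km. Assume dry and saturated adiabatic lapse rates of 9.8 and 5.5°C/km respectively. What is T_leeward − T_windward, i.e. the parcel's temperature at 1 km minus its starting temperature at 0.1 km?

From 100 m to 900 m (dry): cools by 9.8 × 0.8 = 7.84°C, giving 6.76°C.
From 900 m to 2400 m (saturated): cools by 5.5 × 1.5 = 8.25°C, giving -1.49°C.
From 2400 m to 1000 m (dry descent): warms by 9.8 × 1.4 = 13.72°C, giving 12.23°C.
Net change vs windward start: 12.23 − 14.6 = -2.37°C

-2.37°C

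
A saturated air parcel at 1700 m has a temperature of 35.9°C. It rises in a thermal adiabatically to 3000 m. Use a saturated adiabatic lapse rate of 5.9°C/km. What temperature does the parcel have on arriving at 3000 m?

1700–3000 m, saturated adiabatic: Δz = 1.3 km ⇒ ΔT = -7.67°C; T = 28.23°C

28.23°C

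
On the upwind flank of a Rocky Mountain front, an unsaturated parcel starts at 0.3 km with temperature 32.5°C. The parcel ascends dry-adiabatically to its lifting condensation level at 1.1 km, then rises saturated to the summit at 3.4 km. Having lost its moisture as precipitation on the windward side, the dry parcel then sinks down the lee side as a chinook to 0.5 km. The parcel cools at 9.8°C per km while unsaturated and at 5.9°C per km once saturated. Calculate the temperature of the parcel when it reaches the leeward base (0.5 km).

39.51°C

300 → 1100 m (dry, 9.8°C/km): ΔT = -9.8 × 0.8 = -7.84°C → T = 24.66°C
1100 → 3400 m (saturated, 5.9°C/km): ΔT = -5.9 × 2.3 = -13.57°C → T = 11.09°C
3400 → 500 m (dry descent, 9.8°C/km): ΔT = +9.8 × 2.9 = +28.42°C → T = 39.51°C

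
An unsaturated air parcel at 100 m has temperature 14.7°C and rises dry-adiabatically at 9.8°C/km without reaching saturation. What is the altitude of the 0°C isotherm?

Height above start = (14.7 − 0) / 9.8 = 1.5 km
Altitude = 100 m + 1500 m = 1600 m

1600 m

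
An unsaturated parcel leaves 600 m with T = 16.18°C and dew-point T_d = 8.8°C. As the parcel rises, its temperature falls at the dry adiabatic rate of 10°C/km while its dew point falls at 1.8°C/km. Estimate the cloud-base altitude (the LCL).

1500 m

T and T_d converge at 10 − 1.8 = 8.2°C per km
Height above start = (16.18 − 8.8) / 8.2 = 0.9 km
LCL altitude = 600 m + 900 m = 1500 m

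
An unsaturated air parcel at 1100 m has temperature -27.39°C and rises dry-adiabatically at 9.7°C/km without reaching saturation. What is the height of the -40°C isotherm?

2400 m

Height above start = (-27.39 − (-40)) / 9.7 = 1.3 km
Altitude = 1100 m + 1300 m = 2400 m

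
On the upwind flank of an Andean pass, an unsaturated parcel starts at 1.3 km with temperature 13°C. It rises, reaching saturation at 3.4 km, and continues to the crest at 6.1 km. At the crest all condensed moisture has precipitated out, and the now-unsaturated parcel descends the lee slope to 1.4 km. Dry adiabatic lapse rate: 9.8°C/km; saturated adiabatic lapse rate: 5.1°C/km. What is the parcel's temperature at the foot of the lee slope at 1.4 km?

From 1300 m to 3400 m (dry): cools by 9.8 × 2.1 = 20.58°C, giving -7.58°C.
From 3400 m to 6100 m (saturated): cools by 5.1 × 2.7 = 13.77°C, giving -21.35°C.
From 6100 m to 1400 m (dry descent): warms by 9.8 × 4.7 = 46.06°C, giving 24.71°C.

24.71°C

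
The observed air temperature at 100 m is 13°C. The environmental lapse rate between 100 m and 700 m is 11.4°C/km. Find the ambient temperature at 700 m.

6.16°C

100 → 700 m (environmental, 11.4°C/km): ΔT = -11.4 × 0.6 = -6.84°C → T = 6.16°C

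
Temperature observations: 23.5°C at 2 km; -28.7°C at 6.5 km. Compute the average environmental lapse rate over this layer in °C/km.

Γ = −ΔT/Δz = (23.5 − (-28.7)) / (6500 − 2000) m
  = 52.2°C / 4.5 km = 11.6°C/km

11.6°C/km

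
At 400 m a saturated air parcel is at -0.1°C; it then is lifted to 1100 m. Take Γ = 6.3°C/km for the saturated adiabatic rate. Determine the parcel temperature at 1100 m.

From 400 m to 1100 m (saturated adiabatic): cools by 6.3 × 0.7 = 4.41°C, giving -4.51°C.

-4.51°C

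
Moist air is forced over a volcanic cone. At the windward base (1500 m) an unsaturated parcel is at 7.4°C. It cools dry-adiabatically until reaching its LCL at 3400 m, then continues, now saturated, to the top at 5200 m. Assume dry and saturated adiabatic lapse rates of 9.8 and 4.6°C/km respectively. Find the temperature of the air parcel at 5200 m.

1500 → 3400 m (dry, 9.8°C/km): ΔT = -9.8 × 1.9 = -18.62°C → T = -11.22°C
3400 → 5200 m (saturated, 4.6°C/km): ΔT = -4.6 × 1.8 = -8.28°C → T = -19.5°C

-19.5°C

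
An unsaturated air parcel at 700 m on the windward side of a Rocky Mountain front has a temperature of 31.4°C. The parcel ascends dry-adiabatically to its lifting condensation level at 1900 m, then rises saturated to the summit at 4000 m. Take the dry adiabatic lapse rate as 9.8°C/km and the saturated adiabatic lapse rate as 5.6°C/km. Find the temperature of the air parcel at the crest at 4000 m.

7.88°C

700 → 1900 m (dry, 9.8°C/km): ΔT = -9.8 × 1.2 = -11.76°C → T = 19.64°C
1900 → 4000 m (saturated, 5.6°C/km): ΔT = -5.6 × 2.1 = -11.76°C → T = 7.88°C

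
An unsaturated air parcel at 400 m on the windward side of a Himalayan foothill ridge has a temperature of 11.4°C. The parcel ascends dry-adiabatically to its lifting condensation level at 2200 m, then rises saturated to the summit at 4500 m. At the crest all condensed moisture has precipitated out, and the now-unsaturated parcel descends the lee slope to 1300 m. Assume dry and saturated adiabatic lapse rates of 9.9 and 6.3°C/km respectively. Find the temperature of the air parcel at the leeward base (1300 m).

Dry to 2200 m: -9.9 × 1.8 km = -17.82°C, so T = -6.42°C.
Saturated to 4500 m: -6.3 × 2.3 km = -14.49°C, so T = -20.91°C.
Dry descent to 1300 m: +9.9 × 3.2 km = +31.68°C, so T = 10.77°C.

10.77°C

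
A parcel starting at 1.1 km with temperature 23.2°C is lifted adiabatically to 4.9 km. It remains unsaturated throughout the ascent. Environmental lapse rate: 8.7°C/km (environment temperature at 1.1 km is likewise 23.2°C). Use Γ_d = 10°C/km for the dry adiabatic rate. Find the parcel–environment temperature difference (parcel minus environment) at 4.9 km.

Parcel:
  From 1100 m to 4900 m (dry): cools by 10 × 3.8 = 38°C, giving -14.8°C.
Environment:
  From 1100 m to 4900 m (environment): cools by 8.7 × 3.8 = 33.06°C, giving -9.86°C.
T_parcel − T_env = -14.8 − (-9.86) = -4.94°C

-4.94°C (parcel cooler than environment)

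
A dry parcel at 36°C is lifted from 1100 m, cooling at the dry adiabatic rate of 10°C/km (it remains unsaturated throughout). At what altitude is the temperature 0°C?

Height above start = (36 − 0) / 10 = 3.6 km
Altitude = 1100 m + 3600 m = 4700 m

4700 m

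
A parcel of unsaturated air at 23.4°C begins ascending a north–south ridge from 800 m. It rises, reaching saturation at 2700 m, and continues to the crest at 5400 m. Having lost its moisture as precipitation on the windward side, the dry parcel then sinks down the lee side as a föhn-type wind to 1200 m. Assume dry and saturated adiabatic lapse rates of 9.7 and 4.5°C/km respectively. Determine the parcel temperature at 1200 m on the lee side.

800–2700 m, dry: Δz = 1.9 km ⇒ ΔT = -18.43°C; T = 4.97°C
2700–5400 m, saturated: Δz = 2.7 km ⇒ ΔT = -12.15°C; T = -7.18°C
5400–1200 m, dry descent: Δz = 4.2 km ⇒ ΔT = +40.74°C; T = 33.56°C

33.56°C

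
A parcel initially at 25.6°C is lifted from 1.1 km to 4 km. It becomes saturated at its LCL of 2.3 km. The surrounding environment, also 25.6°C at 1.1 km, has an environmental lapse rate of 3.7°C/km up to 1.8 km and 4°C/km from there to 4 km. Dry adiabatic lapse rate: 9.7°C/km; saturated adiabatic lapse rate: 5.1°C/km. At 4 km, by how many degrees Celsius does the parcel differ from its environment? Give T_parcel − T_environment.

Parcel:
  Dry to 2300 m: -9.7 × 1.2 km = -11.64°C, so T = 13.96°C.
  Saturated to 4000 m: -5.1 × 1.7 km = -8.67°C, so T = 5.29°C.
Environment:
  Environment, lower layer to 1800 m: -3.7 × 0.7 km = -2.59°C, so T = 23.01°C.
  Environment, upper layer to 4000 m: -4 × 2.2 km = -8.8°C, so T = 14.21°C.
T_parcel − T_env = 5.29 − 14.21 = -8.92°C

-8.92°C (parcel cooler than environment)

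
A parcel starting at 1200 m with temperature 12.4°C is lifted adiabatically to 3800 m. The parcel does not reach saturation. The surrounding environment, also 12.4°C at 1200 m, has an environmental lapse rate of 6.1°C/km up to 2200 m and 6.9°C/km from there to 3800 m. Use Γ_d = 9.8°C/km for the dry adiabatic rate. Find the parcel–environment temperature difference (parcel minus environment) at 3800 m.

Parcel:
  From 1200 m to 3800 m (dry): cools by 9.8 × 2.6 = 25.48°C, giving -13.08°C.
Environment:
  From 1200 m to 2200 m (environment, lower layer): cools by 6.1 × 1 = 6.1°C, giving 6.3°C.
  From 2200 m to 3800 m (environment, upper layer): cools by 6.9 × 1.6 = 11.04°C, giving -4.74°C.
T_parcel − T_env = -13.08 − (-4.74) = -8.34°C

-8.34°C (parcel cooler than environment)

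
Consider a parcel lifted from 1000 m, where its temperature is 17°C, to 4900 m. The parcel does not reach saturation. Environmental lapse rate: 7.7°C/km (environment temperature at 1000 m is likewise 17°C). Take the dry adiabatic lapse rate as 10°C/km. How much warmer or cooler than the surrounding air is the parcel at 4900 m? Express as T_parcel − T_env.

-8.97°C (parcel cooler than environment)

Parcel:
  Dry to 4900 m: -10 × 3.9 km = -39°C, so T = -22°C.
Environment:
  Environment to 4900 m: -7.7 × 3.9 km = -30.03°C, so T = -13.03°C.
T_parcel − T_env = -22 − (-13.03) = -8.97°C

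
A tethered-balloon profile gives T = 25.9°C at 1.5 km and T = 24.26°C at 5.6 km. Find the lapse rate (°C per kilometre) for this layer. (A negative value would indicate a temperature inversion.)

0.4°C/km

Γ = −ΔT/Δz = (25.9 − 24.26) / (5600 − 1500) m
  = 1.64°C / 4.1 km = 0.4°C/km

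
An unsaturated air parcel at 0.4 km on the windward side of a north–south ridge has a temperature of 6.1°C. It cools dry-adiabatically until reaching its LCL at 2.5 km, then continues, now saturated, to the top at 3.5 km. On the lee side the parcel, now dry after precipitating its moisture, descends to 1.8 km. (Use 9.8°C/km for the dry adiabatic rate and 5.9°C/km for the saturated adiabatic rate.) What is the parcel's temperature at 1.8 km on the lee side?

400–2500 m, dry: Δz = 2.1 km ⇒ ΔT = -20.58°C; T = -14.48°C
2500–3500 m, saturated: Δz = 1 km ⇒ ΔT = -5.9°C; T = -20.38°C
3500–1800 m, dry descent: Δz = 1.7 km ⇒ ΔT = +16.66°C; T = -3.72°C

-3.72°C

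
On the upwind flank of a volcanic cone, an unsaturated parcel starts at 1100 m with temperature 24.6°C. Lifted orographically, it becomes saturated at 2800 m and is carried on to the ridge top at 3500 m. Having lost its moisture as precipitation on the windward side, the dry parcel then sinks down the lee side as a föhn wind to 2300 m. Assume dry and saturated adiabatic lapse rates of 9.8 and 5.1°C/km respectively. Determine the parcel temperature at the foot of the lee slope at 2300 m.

Dry to 2800 m: -9.8 × 1.7 km = -16.66°C, so T = 7.94°C.
Saturated to 3500 m: -5.1 × 0.7 km = -3.57°C, so T = 4.37°C.
Dry descent to 2300 m: +9.8 × 1.2 km = +11.76°C, so T = 16.13°C.

16.13°C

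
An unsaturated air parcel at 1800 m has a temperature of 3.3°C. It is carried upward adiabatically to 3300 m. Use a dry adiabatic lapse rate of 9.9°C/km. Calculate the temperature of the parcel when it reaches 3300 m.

-11.55°C

From 1800 m to 3300 m (dry adiabatic): cools by 9.9 × 1.5 = 14.85°C, giving -11.55°C.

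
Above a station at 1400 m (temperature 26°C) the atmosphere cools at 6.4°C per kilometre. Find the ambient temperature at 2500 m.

18.96°C

Environmental to 2500 m: -6.4 × 1.1 km = -7.04°C, so T = 18.96°C.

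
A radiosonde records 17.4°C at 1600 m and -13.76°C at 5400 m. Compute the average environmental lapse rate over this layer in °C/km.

Γ = −ΔT/Δz = (17.4 − (-13.76)) / (5400 − 1600) m
  = 31.16°C / 3.8 km = 8.2°C/km

8.2°C/km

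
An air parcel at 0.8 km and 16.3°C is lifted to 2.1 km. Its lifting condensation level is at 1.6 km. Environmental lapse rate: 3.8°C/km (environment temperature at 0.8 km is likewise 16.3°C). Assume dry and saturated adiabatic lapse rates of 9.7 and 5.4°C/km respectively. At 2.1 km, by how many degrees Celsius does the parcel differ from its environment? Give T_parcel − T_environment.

Parcel:
  800 → 1600 m (dry, 9.7°C/km): ΔT = -9.7 × 0.8 = -7.76°C → T = 8.54°C
  1600 → 2100 m (saturated, 5.4°C/km): ΔT = -5.4 × 0.5 = -2.7°C → T = 5.84°C
Environment:
  800 → 2100 m (environment, 3.8°C/km): ΔT = -3.8 × 1.3 = -4.94°C → T = 11.36°C
T_parcel − T_env = 5.84 − 11.36 = -5.52°C

-5.52°C (parcel cooler than environment)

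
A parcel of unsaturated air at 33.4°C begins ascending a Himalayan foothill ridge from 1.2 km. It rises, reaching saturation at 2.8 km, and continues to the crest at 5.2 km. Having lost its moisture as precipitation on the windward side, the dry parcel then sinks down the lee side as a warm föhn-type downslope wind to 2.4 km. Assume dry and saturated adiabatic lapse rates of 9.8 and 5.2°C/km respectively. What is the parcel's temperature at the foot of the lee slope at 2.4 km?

32.68°C

1200 → 2800 m (dry, 9.8°C/km): ΔT = -9.8 × 1.6 = -15.68°C → T = 17.72°C
2800 → 5200 m (saturated, 5.2°C/km): ΔT = -5.2 × 2.4 = -12.48°C → T = 5.24°C
5200 → 2400 m (dry descent, 9.8°C/km): ΔT = +9.8 × 2.8 = +27.44°C → T = 32.68°C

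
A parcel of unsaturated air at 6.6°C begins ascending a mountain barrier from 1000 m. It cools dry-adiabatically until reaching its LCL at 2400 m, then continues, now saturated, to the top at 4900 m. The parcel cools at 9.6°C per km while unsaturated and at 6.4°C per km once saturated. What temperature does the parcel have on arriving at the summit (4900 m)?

1000–2400 m, dry: Δz = 1.4 km ⇒ ΔT = -13.44°C; T = -6.84°C
2400–4900 m, saturated: Δz = 2.5 km ⇒ ΔT = -16°C; T = -22.84°C

-22.84°C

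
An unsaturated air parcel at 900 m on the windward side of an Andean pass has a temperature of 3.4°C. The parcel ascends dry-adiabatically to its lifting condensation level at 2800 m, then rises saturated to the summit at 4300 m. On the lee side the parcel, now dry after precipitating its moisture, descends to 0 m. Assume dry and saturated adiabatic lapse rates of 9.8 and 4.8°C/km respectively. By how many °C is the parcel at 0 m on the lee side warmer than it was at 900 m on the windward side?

+16.32°C

900 → 2800 m (dry, 9.8°C/km): ΔT = -9.8 × 1.9 = -18.62°C → T = -15.22°C
2800 → 4300 m (saturated, 4.8°C/km): ΔT = -4.8 × 1.5 = -7.2°C → T = -22.42°C
4300 → 0 m (dry descent, 9.8°C/km): ΔT = +9.8 × 4.3 = +42.14°C → T = 19.72°C
Net change vs windward start: 19.72 − 3.4 = +16.32°C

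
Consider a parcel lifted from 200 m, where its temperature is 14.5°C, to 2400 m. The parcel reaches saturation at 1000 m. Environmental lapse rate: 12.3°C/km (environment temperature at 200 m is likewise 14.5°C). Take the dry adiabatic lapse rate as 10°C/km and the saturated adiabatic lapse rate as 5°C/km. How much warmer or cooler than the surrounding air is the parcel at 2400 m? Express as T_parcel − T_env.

+12.06°C (parcel warmer than environment)

Parcel:
  200–1000 m, dry: Δz = 0.8 km ⇒ ΔT = -8°C; T = 6.5°C
  1000–2400 m, saturated: Δz = 1.4 km ⇒ ΔT = -7°C; T = -0.5°C
Environment:
  200–2400 m, environment: Δz = 2.2 km ⇒ ΔT = -27.06°C; T = -12.56°C
T_parcel − T_env = -0.5 − (-12.56) = +12.06°C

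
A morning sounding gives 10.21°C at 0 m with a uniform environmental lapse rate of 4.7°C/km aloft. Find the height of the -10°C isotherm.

4300 m

Height above start = (10.21 − (-10)) / 4.7 = 4.3 km
Altitude = 0 m + 4300 m = 4300 m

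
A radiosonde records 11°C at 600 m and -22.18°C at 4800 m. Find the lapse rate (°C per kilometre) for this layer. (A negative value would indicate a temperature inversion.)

7.9°C/km

Γ = −ΔT/Δz = (11 − (-22.18)) / (4800 − 600) m
  = 33.18°C / 4.2 km = 7.9°C/km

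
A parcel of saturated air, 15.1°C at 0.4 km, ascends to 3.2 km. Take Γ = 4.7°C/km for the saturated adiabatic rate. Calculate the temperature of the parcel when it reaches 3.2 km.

1.94°C

Saturated adiabatic to 3200 m: -4.7 × 2.8 km = -13.16°C, so T = 1.94°C.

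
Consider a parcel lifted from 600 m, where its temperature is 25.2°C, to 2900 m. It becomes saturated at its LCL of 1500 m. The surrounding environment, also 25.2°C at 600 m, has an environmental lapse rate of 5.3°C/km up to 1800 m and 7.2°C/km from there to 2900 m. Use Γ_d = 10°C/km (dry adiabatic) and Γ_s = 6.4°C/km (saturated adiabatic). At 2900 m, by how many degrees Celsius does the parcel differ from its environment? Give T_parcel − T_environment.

-3.68°C (parcel cooler than environment)

Parcel:
  Dry to 1500 m: -10 × 0.9 km = -9°C, so T = 16.2°C.
  Saturated to 2900 m: -6.4 × 1.4 km = -8.96°C, so T = 7.24°C.
Environment:
  Environment, lower layer to 1800 m: -5.3 × 1.2 km = -6.36°C, so T = 18.84°C.
  Environment, upper layer to 2900 m: -7.2 × 1.1 km = -7.92°C, so T = 10.92°C.
T_parcel − T_env = 7.24 − 10.92 = -3.68°C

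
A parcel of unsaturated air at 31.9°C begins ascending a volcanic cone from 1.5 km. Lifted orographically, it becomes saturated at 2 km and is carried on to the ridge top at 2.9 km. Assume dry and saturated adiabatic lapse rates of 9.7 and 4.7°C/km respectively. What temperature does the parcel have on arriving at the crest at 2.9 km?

1500–2000 m, dry: Δz = 0.5 km ⇒ ΔT = -4.85°C; T = 27.05°C
2000–2900 m, saturated: Δz = 0.9 km ⇒ ΔT = -4.23°C; T = 22.82°C

22.82°C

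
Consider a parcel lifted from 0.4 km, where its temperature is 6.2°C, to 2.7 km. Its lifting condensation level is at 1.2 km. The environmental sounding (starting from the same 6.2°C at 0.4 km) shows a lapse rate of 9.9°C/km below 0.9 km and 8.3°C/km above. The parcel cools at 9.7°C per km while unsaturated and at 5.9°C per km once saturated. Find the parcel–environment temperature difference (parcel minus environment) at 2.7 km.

+3.28°C (parcel warmer than environment)

Parcel:
  Dry to 1200 m: -9.7 × 0.8 km = -7.76°C, so T = -1.56°C.
  Saturated to 2700 m: -5.9 × 1.5 km = -8.85°C, so T = -10.41°C.
Environment:
  Environment, lower layer to 900 m: -9.9 × 0.5 km = -4.95°C, so T = 1.25°C.
  Environment, upper layer to 2700 m: -8.3 × 1.8 km = -14.94°C, so T = -13.69°C.
T_parcel − T_env = -10.41 − (-13.69) = +3.28°C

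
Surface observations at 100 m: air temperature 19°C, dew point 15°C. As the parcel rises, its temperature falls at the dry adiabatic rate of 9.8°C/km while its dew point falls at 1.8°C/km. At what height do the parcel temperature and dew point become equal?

T and T_d converge at 9.8 − 1.8 = 8°C per km
Height above start = (19 − 15) / 8 = 0.5 km
LCL altitude = 100 m + 500 m = 600 m

600 m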